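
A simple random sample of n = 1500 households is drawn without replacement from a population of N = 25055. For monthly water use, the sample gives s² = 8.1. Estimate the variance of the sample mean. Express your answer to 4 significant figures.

0.005077

Under SRS without replacement, Var(ȳ) = (1 − f)·s²/n with f = n/N = 1500/25055 = 0.05986829.
Var(ȳ) = (1 − 0.05986829)·8.1/1500 = 0.94013171·0.0054 = 0.0050767112.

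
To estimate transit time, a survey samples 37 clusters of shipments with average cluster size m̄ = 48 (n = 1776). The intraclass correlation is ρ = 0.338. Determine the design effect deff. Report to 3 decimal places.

16.886

deff = 1 + (48 − 1)·0.338 = 1 + 15.886 = 16.886.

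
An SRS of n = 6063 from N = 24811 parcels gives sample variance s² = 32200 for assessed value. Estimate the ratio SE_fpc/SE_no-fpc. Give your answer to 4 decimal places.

0.8693

f = n/N = 6063/24811 = 0.24436742.
SE_no-fpc = √(s²/n) = 2.3045395; SE_fpc = √((1−f)s²/n) = 2.00327.
Ratio = √(1−f) = 0.86927129.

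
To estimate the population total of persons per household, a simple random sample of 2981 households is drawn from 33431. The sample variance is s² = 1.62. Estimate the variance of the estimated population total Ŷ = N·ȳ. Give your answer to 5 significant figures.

Var(Ŷ) = N²·Var(ȳ) = N²·(1 − n/N)·s²/n.
f = 2981/33431 = 0.08916874; Var(ȳ) = 0.91083126·1.62/2981 = 4.9498378 × 10^-4.
Var(Ŷ) = 33431² · (4.9498378 × 10^-4) = 553209.59.

553210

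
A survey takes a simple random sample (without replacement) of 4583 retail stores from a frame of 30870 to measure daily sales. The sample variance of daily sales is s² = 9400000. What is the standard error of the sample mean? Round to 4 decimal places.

41.7918

Under SRS without replacement, Var(ȳ) = (1 − f)·s²/n with f = n/N = 4583/30870 = 0.14846129.
Var(ȳ) = (1 − 0.14846129)·9400000/4583 = 0.85153871·2051.0583 = 1746.5555.
SE(ȳ) = √(1746.5555) = 41.7918.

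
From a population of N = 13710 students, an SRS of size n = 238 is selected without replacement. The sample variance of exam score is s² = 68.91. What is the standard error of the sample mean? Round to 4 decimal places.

0.5334

Under SRS without replacement, Var(ȳ) = (1 − f)·s²/n with f = n/N = 238/13710 = 0.01735959.
Var(ȳ) = (1 − 0.01735959)·68.91/238 = 0.98264041·0.28953782 = 0.28451156.
SE(ȳ) = √(0.28451156) = 0.5334.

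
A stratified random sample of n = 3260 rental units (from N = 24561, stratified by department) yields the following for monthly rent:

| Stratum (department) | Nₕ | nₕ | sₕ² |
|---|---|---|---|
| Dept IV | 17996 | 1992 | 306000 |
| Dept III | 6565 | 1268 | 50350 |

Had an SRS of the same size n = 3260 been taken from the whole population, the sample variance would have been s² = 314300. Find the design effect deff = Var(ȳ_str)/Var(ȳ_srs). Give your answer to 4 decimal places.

Var(ȳ_str) = Σ Wₕ²(1−fₕ)sₕ²/nₕ with Wₕ = Nₕ/24561:
  Dept IV: (17996/24561)²·(1−1992/17996)·306000/1992 = 73.340612
  Dept III: (6565/24561)²·(1−1268/6565)·50350/1268 = 2.2890371
  → Var(ȳ_str) = 75.629649.
Var(ȳ_srs) = (1 − 3260/24561)·314300/3260 = 83.614333.
deff = 75.629649 / 83.614333 = 0.9045.

0.9045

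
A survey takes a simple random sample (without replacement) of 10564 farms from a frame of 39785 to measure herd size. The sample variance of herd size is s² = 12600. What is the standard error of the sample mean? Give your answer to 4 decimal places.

Under SRS without replacement, Var(ȳ) = (1 − f)·s²/n with f = n/N = 10564/39785 = 0.26552721.
Var(ȳ) = (1 − 0.26552721)·12600/10564 = 0.73447279·1.19273 = 0.87602775.
SE(ȳ) = √(0.87602775) = 0.9360.

0.9360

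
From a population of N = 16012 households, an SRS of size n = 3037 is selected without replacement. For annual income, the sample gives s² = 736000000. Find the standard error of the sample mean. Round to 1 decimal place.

443.1

Under SRS without replacement, Var(ȳ) = (1 − f)·s²/n with f = n/N = 3037/16012 = 0.18967025.
Var(ȳ) = (1 − 0.18967025)·736000000/3037 = 0.81032975·242344.42 = 196378.89.
SE(ȳ) = √(196378.89) = 443.1.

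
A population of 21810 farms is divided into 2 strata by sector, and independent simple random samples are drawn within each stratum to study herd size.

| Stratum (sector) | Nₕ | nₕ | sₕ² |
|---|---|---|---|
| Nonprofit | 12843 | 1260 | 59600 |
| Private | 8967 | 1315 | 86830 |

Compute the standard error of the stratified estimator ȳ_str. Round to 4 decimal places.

Var(ȳ_str) = Σₕ Wₕ²(1 − fₕ)sₕ²/nₕ with Wₕ = Nₕ/N, N = 21810.
Nonprofit: Wₕ = 0.58885832; term = 0.58885832²·(1 − 0.09810792)·59600/1260 = 14.792852.
Private: Wₕ = 0.41114168; term = 0.41114168²·(1 − 0.14664882)·86830/1315 = 9.5247777.
Sum = 24.31763.
SE = √(24.31763) = 4.9313.

4.9313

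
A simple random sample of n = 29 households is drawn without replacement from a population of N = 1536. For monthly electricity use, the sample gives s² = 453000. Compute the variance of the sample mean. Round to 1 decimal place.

Under SRS without replacement, Var(ȳ) = (1 − f)·s²/n with f = n/N = 29/1536 = 0.01888021.
Var(ȳ) = (1 − 0.01888021)·453000/29 = 0.98111979·15620.69 = 15325.768.

15325.8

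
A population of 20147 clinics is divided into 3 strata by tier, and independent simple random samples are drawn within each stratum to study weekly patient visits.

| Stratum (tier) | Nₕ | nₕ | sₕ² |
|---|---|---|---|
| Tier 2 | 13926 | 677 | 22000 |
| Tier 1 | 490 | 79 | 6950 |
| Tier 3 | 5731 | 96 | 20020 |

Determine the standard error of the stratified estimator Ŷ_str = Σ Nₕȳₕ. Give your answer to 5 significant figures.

Var(Ŷ_str) = Σₕ Nₕ²(1 − fₕ)sₕ²/nₕ.
Tier 2: 13926²·(1 − 677/13926)·22000/677 = 5.9957498 × 10^9.
Tier 1: 490²·(1 − 79/490)·6950/79 = 1.7717222 × 10^7.
Tier 3: 5731²·(1 − 96/5731)·20020/96 = 6.7346832 × 10^9.
Sum = 1.274815 × 10^10.
SE = √(1.274815 × 10^10) = 112910.

112910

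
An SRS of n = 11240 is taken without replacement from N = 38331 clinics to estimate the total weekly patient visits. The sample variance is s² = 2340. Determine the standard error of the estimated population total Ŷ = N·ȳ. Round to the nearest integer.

14703

Var(Ŷ) = N²·Var(ȳ) = N²·(1 − n/N)·s²/n.
f = 11240/38331 = 0.29323524; Var(ȳ) = 0.70676476·2340/11240 = 0.14713786.
Var(Ŷ) = 38331² · 0.14713786 = 2.1618459 × 10^8.
SE(Ŷ) = √(2.1618459 × 10^8) = 14703.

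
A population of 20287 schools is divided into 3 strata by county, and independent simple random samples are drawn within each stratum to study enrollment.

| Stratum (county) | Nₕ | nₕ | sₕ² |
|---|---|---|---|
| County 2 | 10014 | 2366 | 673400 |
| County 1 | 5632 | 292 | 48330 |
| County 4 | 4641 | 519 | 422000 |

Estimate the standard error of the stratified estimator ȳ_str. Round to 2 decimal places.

Var(ȳ_str) = Σₕ Wₕ²(1 − fₕ)sₕ²/nₕ with Wₕ = Nₕ/N, N = 20287.
County 2: Wₕ = 0.49361660; term = 0.49361660²·(1 − 0.23626922)·673400/2366 = 52.963683.
County 1: Wₕ = 0.27761621; term = 0.27761621²·(1 − 0.05184659)·48330/292 = 12.094897.
County 4: Wₕ = 0.22876719; term = 0.22876719²·(1 − 0.11182935)·422000/519 = 37.794534.
Sum = 102.85311.
SE = √(102.85311) = 10.14.

10.14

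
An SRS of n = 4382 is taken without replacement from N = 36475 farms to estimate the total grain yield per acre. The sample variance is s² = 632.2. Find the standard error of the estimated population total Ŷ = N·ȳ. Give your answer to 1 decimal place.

Var(Ŷ) = N²·Var(ȳ) = N²·(1 − n/N)·s²/n.
f = 4382/36475 = 0.12013708; Var(ȳ) = 0.87986292·632.2/4382 = 0.1269396.
Var(Ŷ) = 36475² · 0.1269396 = 1.688837 × 10^8.
SE(Ŷ) = √(1.688837 × 10^8) = 12995.5.

12995.5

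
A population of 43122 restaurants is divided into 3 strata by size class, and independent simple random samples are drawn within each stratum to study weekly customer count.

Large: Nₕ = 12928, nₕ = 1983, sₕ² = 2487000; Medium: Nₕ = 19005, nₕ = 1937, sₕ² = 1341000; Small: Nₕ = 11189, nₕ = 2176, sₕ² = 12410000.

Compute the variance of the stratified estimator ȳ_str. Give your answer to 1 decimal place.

525.5

Var(ȳ_str) = Σₕ Wₕ²(1 − fₕ)sₕ²/nₕ with Wₕ = Nₕ/N, N = 43122.
Large: Wₕ = 0.29980057; term = 0.29980057²·(1 − 0.15338800)·2487000/1983 = 95.433838.
Medium: Wₕ = 0.44072631; term = 0.44072631²·(1 − 0.10192055)·1341000/1937 = 120.768.
Small: Wₕ = 0.25947312; term = 0.25947312²·(1 − 0.19447672)·12410000/2176 = 309.29703.
Sum = 525.49887.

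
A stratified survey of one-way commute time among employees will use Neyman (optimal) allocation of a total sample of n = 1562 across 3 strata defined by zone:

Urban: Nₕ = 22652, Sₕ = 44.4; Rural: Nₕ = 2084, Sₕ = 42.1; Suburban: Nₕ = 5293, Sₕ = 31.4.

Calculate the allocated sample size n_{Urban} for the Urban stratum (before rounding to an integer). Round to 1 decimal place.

1247.1

Neyman allocation: nₕ = n·NₕSₕ / Σⱼ NⱼSⱼ.
Σ NⱼSⱼ = 22652·44.4 + 2084·42.1 + 5293·31.4 = 1.2596854 × 10^6.
n_{Urban} = 1562·22652·44.4 / (1.2596854 × 10^6) = 1247.1.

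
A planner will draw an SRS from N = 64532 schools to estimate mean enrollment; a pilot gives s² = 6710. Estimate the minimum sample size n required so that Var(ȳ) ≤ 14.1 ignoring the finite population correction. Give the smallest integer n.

476

Without fpc, n₀ = s²/D = 6710/14.1 = 475.8865.
Rounding up, n = 476.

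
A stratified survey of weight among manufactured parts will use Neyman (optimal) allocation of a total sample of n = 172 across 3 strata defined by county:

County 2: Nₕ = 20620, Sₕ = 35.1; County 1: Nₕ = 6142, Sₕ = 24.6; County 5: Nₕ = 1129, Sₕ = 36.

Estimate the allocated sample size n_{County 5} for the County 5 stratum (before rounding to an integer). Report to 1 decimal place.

Neyman allocation: nₕ = n·NₕSₕ / Σⱼ NⱼSⱼ.
Σ NⱼSⱼ = 20620·35.1 + 6142·24.6 + 1129·36 = 915499.2.
n_{County 5} = 172·1129·36 / 915499.2 = 7.6.

7.6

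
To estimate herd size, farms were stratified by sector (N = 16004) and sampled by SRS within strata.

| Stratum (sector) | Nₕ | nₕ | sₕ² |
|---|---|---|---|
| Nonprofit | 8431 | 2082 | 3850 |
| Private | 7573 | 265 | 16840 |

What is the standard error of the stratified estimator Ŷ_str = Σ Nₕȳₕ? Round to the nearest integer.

Var(Ŷ_str) = Σₕ Nₕ²(1 − fₕ)sₕ²/nₕ.
Nonprofit: 8431²·(1 − 2082/8431)·3850/2082 = 9.8983868 × 10^7.
Private: 7573²·(1 − 265/7573)·16840/265 = 3.5169218 × 10^9.
Sum = 3.6159057 × 10^9.
SE = √(3.6159057 × 10^9) = 60132.

60132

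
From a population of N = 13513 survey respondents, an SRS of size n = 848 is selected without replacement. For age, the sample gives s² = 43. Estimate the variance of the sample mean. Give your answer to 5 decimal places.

0.04753

Under SRS without replacement, Var(ȳ) = (1 − f)·s²/n with f = n/N = 848/13513 = 0.06275438.
Var(ȳ) = (1 − 0.06275438)·43/848 = 0.93724562·0.050707547 = 0.047525426.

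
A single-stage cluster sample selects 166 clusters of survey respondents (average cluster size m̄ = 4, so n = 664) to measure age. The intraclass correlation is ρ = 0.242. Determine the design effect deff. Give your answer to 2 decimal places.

deff = 1 + (4 − 1)·0.242 = 1 + 0.726 = 1.726.

1.73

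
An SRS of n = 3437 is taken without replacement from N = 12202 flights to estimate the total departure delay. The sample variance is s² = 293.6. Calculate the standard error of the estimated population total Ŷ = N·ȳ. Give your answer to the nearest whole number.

3023

Var(Ŷ) = N²·Var(ȳ) = N²·(1 − n/N)·s²/n.
f = 3437/12202 = 0.28167514; Var(ȳ) = 0.71832486·293.6/3437 = 0.061361705.
Var(Ŷ) = 12202² · 0.061361705 = 9.1360709 × 10^6.
SE(Ŷ) = √(9.1360709 × 10^6) = 3023.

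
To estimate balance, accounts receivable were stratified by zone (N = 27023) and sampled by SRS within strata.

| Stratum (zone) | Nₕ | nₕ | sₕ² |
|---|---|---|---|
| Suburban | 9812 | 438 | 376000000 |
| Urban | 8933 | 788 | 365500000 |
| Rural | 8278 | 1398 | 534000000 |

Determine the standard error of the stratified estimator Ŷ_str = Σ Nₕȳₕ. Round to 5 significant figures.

Var(Ŷ_str) = Σₕ Nₕ²(1 − fₕ)sₕ²/nₕ.
Suburban: 9812²·(1 − 438/9812)·376000000/438 = 7.8958015 × 10^13.
Urban: 8933²·(1 − 788/8933)·365500000/788 = 3.374812 × 10^13.
Rural: 8278²·(1 − 1398/8278)·534000000/1398 = 2.1754442 × 10^13.
Sum = 1.3446058 × 10^14.
SE = √(1.3446058 × 10^14) = 1.1596 × 10^7.

1.1596 × 10^7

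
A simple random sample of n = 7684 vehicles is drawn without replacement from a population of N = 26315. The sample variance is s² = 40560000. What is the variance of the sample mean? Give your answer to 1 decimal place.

3737.2

Under SRS without replacement, Var(ȳ) = (1 − f)·s²/n with f = n/N = 7684/26315 = 0.29200076.
Var(ȳ) = (1 − 0.29200076)·40560000/7684 = 0.70799924·5278.5008 = 3737.1745.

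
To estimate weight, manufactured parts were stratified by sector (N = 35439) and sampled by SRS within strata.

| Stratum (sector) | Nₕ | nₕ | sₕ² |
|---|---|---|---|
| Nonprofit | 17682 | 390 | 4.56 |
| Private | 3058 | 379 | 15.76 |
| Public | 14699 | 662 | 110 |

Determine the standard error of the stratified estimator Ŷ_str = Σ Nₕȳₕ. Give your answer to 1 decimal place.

Var(Ŷ_str) = Σₕ Nₕ²(1 − fₕ)sₕ²/nₕ.
Nonprofit: 17682²·(1 − 390/17682)·4.56/390 = 3.5750066 × 10^6.
Private: 3058²·(1 − 379/3058)·15.76/379 = 340664.75.
Public: 14699²·(1 − 662/14699)·110/662 = 3.4284418 × 10^7.
Sum = 3.8200089 × 10^7.
SE = √(3.8200089 × 10^7) = 6180.6.

6180.6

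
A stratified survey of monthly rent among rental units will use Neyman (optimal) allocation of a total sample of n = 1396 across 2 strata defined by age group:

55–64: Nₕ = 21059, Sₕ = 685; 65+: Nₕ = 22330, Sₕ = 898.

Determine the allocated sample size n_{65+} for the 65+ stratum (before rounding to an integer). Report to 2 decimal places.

811.92

Neyman allocation: nₕ = n·NₕSₕ / Σⱼ NⱼSⱼ.
Σ NⱼSⱼ = 21059·685 + 22330·898 = 3.4477755 × 10^7.
n_{65+} = 1396·22330·898 / (3.4477755 × 10^7) = 811.92.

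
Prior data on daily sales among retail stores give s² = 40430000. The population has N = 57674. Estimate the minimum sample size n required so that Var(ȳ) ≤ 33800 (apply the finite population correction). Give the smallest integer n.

1172

Without fpc, n₀ = s²/D = 40430000/33800 = 1196.1538.
With fpc, (1 − n/N)·s²/n ≤ D requires n ≥ n₀/(1 + n₀/N) = 1196.1538/(1 + 1196.1538/57674) = 1171.8497.
Rounding up, n = 1172.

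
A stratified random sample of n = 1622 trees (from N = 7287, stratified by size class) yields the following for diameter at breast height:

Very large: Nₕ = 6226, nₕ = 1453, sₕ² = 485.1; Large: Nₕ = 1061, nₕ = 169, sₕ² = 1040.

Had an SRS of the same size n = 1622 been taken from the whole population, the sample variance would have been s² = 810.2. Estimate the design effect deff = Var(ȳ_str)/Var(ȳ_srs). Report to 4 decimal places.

0.7636

Var(ȳ_str) = Σ Wₕ²(1−fₕ)sₕ²/nₕ with Wₕ = Nₕ/7287:
  Very large: (6226/7287)²·(1−1453/6226)·485.1/1453 = 0.18683949
  Large: (1061/7287)²·(1−169/1061)·1040/169 = 0.10968048
  → Var(ȳ_str) = 0.29651997.
Var(ȳ_srs) = (1 − 1622/7287)·810.2/1622 = 0.38832248.
deff = 0.29651997 / 0.38832248 = 0.7636.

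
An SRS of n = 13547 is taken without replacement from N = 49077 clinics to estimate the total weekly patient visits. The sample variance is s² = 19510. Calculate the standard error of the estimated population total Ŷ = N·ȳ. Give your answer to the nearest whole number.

50112

Var(Ŷ) = N²·Var(ȳ) = N²·(1 − n/N)·s²/n.
f = 13547/49077 = 0.27603562; Var(ȳ) = 0.72396438·19510/13547 = 1.0426327.
Var(Ŷ) = 49077² · 1.0426327 = 2.511235 × 10^9.
SE(Ŷ) = √(2.511235 × 10^9) = 50112.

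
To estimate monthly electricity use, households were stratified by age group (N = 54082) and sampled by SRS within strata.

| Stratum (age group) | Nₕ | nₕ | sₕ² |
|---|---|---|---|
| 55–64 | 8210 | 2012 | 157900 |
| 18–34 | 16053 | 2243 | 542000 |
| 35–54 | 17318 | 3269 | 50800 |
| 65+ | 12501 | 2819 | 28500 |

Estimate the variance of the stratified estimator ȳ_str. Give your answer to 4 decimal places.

Var(ȳ_str) = Σₕ Wₕ²(1 − fₕ)sₕ²/nₕ with Wₕ = Nₕ/N, N = 54082.
55–64: Wₕ = 0.15180652; term = 0.15180652²·(1 − 0.24506699)·157900/2012 = 1.3653481.
18–34: Wₕ = 0.29682704; term = 0.29682704²·(1 − 0.13972466)·542000/2243 = 18.315316.
35–54: Wₕ = 0.32021745; term = 0.32021745²·(1 − 0.18876314)·50800/3269 = 1.2926664.
65+: Wₕ = 0.23114900; term = 0.23114900²·(1 − 0.22550196)·28500/2819 = 0.41836383.
Sum = 21.391694.

21.3917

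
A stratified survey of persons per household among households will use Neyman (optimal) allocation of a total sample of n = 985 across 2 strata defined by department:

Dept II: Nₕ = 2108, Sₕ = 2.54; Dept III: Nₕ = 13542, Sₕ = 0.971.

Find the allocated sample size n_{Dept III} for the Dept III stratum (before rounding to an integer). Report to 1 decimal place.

Neyman allocation: nₕ = n·NₕSₕ / Σⱼ NⱼSⱼ.
Σ NⱼSⱼ = 2108·2.54 + 13542·0.971 = 18503.602.
n_{Dept III} = 985·13542·0.971 / 18503.602 = 700.0.

700.0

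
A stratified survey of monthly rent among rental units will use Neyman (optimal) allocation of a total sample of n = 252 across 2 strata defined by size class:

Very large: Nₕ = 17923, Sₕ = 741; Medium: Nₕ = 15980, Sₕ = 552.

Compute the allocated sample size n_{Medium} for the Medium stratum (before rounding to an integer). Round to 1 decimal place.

100.6

Neyman allocation: nₕ = n·NₕSₕ / Σⱼ NⱼSⱼ.
Σ NⱼSⱼ = 17923·741 + 15980·552 = 2.2101903 × 10^7.
n_{Medium} = 252·15980·552 / (2.2101903 × 10^7) = 100.6.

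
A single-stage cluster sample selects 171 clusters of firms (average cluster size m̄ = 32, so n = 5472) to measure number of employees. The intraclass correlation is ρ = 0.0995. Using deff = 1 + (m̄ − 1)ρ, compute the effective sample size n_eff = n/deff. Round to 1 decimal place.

1339.7

deff = 1 + (32 − 1)·0.0995 = 1 + 3.0845 = 4.0845.
n_eff = 5472 / 4.0845 = 1339.7.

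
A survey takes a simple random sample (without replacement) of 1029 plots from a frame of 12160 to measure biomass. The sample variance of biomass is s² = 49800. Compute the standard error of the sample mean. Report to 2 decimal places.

6.66

Under SRS without replacement, Var(ȳ) = (1 − f)·s²/n with f = n/N = 1029/12160 = 0.08462171.
Var(ȳ) = (1 − 0.08462171)·49800/1029 = 0.91537829·48.396501 = 44.301107.
SE(ȳ) = √(44.301107) = 6.66.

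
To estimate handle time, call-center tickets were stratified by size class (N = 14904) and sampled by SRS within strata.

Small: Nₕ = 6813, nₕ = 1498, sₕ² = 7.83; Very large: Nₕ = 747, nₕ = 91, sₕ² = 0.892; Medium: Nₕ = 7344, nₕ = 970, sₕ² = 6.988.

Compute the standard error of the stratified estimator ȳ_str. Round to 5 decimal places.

Var(ȳ_str) = Σₕ Wₕ²(1 − fₕ)sₕ²/nₕ with Wₕ = Nₕ/N, N = 14904.
Small: Wₕ = 0.45712560; term = 0.45712560²·(1 − 0.21987377)·7.83/1498 = 8.5209089 × 10^-4.
Very large: Wₕ = 0.05012077; term = 0.05012077²·(1 − 0.12182062)·0.892/91 = 2.1624308 × 10^-5.
Medium: Wₕ = 0.49275362; term = 0.49275362²·(1 − 0.13208061)·6.988/970 = 0.0015181693.
Sum = 0.0023918845.
SE = √(0.0023918845) = 0.04891.

0.04891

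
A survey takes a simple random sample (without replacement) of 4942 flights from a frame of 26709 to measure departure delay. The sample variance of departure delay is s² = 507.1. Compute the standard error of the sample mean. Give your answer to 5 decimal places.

Under SRS without replacement, Var(ȳ) = (1 − f)·s²/n with f = n/N = 4942/26709 = 0.18503126.
Var(ȳ) = (1 − 0.18503126)·507.1/4942 = 0.81496874·0.10261028 = 0.08362417.
SE(ȳ) = √(0.08362417) = 0.28918.

0.28918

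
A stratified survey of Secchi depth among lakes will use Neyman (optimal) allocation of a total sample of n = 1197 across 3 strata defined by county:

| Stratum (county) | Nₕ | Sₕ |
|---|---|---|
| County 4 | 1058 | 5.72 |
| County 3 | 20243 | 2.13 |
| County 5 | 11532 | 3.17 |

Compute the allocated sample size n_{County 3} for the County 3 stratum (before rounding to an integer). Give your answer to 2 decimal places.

Neyman allocation: nₕ = n·NₕSₕ / Σⱼ NⱼSⱼ.
Σ NⱼSⱼ = 1058·5.72 + 20243·2.13 + 11532·3.17 = 85725.79.
n_{County 3} = 1197·20243·2.13 / 85725.79 = 602.06.

602.06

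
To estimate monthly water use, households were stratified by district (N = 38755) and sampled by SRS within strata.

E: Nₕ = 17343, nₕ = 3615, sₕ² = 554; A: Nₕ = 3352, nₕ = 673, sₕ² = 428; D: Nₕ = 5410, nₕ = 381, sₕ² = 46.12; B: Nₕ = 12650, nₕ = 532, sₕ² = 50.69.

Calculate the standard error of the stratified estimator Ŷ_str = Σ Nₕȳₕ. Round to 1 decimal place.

Var(Ŷ_str) = Σₕ Nₕ²(1 − fₕ)sₕ²/nₕ.
E: 17343²·(1 − 3615/17343)·554/3615 = 3.6486563 × 10^7.
A: 3352²·(1 − 673/3352)·428/673 = 5.7109115 × 10^6.
D: 5410²·(1 − 381/5410)·46.12/381 = 3.2933905 × 10^6.
B: 12650²·(1 − 532/12650)·50.69/532 = 1.4606028 × 10^7.
Sum = 6.0096893 × 10^7.
SE = √(6.0096893 × 10^7) = 7752.2.

7752.2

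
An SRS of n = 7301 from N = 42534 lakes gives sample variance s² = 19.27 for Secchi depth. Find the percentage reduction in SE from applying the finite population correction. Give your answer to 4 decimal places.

8.9863

f = n/N = 7301/42534 = 0.17165091.
SE_no-fpc = √(s²/n) = 0.051374745; SE_fpc = √((1−f)s²/n) = 0.046758049.
Ratio = √(1−f) = 0.91013685. Reduction = 100·(1 − 0.91013685) = 8.9863%.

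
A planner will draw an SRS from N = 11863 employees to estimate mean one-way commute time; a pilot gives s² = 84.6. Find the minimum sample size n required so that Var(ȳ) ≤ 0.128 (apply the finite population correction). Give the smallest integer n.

627

Without fpc, n₀ = s²/D = 84.6/0.128 = 660.9375.
With fpc, (1 − n/N)·s²/n ≤ D requires n ≥ n₀/(1 + n₀/N) = 660.9375/(1 + 660.9375/11863) = 626.0572.
Rounding up, n = 627.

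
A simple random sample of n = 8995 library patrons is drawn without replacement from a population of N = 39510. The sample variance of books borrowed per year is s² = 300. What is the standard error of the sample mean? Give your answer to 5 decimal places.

0.16050

Under SRS without replacement, Var(ȳ) = (1 − f)·s²/n with f = n/N = 8995/39510 = 0.22766388.
Var(ȳ) = (1 − 0.22766388)·300/8995 = 0.77233612·0.033351862 = 0.025758848.
SE(ȳ) = √(0.025758848) = 0.16050.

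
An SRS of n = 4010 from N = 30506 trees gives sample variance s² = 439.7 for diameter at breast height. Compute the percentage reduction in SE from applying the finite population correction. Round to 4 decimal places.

f = n/N = 4010/30506 = 0.13144955.
SE_no-fpc = √(s²/n) = 0.33113573; SE_fpc = √((1−f)s²/n) = 0.30860544.
Ratio = √(1−f) = 0.93196054. Reduction = 100·(1 − 0.93196054) = 6.8039%.

6.8039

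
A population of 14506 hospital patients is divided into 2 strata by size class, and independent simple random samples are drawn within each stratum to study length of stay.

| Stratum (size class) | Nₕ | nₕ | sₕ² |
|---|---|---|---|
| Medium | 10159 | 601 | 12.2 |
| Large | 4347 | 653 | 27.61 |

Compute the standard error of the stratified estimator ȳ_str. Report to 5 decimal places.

0.11222

Var(ȳ_str) = Σₕ Wₕ²(1 − fₕ)sₕ²/nₕ with Wₕ = Nₕ/N, N = 14506.
Medium: Wₕ = 0.70033090; term = 0.70033090²·(1 − 0.05915937)·12.2/601 = 0.0093671613.
Large: Wₕ = 0.29966910; term = 0.29966910²·(1 − 0.15021854)·27.61/653 = 0.0032265947.
Sum = 0.012593756.
SE = √(0.012593756) = 0.11222.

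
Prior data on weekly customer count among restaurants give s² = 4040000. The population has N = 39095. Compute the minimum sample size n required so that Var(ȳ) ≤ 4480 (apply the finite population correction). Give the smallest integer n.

Without fpc, n₀ = s²/D = 4040000/4480 = 901.7857.
With fpc, (1 − n/N)·s²/n ≤ D requires n ≥ n₀/(1 + n₀/N) = 901.7857/(1 + 901.7857/39095) = 881.4536.
Rounding up, n = 882.

882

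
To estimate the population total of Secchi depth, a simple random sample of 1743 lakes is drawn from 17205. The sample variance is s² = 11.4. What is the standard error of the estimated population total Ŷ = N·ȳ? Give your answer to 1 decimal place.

Var(Ŷ) = N²·Var(ȳ) = N²·(1 − n/N)·s²/n.
f = 1743/17205 = 0.10130776; Var(ȳ) = 0.89869224·11.4/1743 = 0.0058778494.
Var(Ŷ) = 17205² · 0.0058778494 = 1.7399141 × 10^6.
SE(Ŷ) = √(1.7399141 × 10^6) = 1319.1.

1319.1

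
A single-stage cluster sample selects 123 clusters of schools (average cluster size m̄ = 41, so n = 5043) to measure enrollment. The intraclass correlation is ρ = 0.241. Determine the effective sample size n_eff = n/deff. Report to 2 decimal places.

deff = 1 + (41 − 1)·0.241 = 1 + 9.64 = 10.64.
n_eff = 5043 / 10.64 = 473.97.

473.97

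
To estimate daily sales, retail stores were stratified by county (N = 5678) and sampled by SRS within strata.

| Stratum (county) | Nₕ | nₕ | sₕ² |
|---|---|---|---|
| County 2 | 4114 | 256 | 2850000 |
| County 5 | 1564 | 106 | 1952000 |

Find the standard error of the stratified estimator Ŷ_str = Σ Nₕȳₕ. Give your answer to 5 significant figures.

Var(Ŷ_str) = Σₕ Nₕ²(1 − fₕ)sₕ²/nₕ.
County 2: 4114²·(1 − 256/4114)·2850000/256 = 1.7669791 × 10^11.
County 5: 1564²·(1 − 106/1564)·1952000/106 = 4.1992161 × 10^10.
Sum = 2.1869007 × 10^11.
SE = √(2.1869007 × 10^11) = 467640.

467640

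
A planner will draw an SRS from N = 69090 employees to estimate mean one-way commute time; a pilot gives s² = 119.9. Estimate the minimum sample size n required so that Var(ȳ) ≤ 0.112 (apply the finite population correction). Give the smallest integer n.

1055

Without fpc, n₀ = s²/D = 119.9/0.112 = 1070.5357.
With fpc, (1 − n/N)·s²/n ≤ D requires n ≥ n₀/(1 + n₀/N) = 1070.5357/(1 + 1070.5357/69090) = 1054.2011.
Rounding up, n = 1055.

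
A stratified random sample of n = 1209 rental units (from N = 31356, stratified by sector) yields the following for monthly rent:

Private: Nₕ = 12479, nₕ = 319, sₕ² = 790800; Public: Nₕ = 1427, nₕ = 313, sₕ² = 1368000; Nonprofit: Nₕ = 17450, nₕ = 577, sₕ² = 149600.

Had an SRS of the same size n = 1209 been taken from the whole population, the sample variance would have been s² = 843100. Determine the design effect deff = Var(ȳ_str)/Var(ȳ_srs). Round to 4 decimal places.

Var(ȳ_str) = Σ Wₕ²(1−fₕ)sₕ²/nₕ with Wₕ = Nₕ/31356:
  Private: (12479/31356)²·(1−319/12479)·790800/319 = 382.6027
  Public: (1427/31356)²·(1−313/1427)·1368000/313 = 7.0665854
  Nonprofit: (17450/31356)²·(1−577/17450)·149600/577 = 77.642982
  → Var(ȳ_str) = 467.31227.
Var(ȳ_srs) = (1 − 1209/31356)·843100/1209 = 670.46519.
deff = 467.31227 / 670.46519 = 0.6970.

0.6970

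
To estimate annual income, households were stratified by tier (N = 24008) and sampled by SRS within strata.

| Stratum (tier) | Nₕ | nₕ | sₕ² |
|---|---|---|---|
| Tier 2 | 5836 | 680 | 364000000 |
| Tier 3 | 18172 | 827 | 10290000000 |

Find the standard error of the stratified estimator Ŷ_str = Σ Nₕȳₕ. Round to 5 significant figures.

6.2753 × 10^7

Var(Ŷ_str) = Σₕ Nₕ²(1 − fₕ)sₕ²/nₕ.
Tier 2: 5836²·(1 − 680/5836)·364000000/680 = 1.6107223 × 10^13.
Tier 3: 18172²·(1 − 827/18172)·10290000000/827 = 3.9218131 × 10^15.
Sum = 3.9379203 × 10^15.
SE = √(3.9379203 × 10^15) = 6.2753 × 10^7.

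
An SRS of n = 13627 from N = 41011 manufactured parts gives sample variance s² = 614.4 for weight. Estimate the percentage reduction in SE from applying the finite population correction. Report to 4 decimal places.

18.2857

f = n/N = 13627/41011 = 0.33227671.
SE_no-fpc = √(s²/n) = 0.2123369; SE_fpc = √((1−f)s²/n) = 0.17350969.
Ratio = √(1−f) = 0.81714337. Reduction = 100·(1 − 0.81714337) = 18.2857%.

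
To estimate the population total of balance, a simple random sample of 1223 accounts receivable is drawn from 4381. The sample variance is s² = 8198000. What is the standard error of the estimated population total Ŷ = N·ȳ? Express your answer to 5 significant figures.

304530

Var(Ŷ) = N²·Var(ȳ) = N²·(1 − n/N)·s²/n.
f = 1223/4381 = 0.27916001; Var(ȳ) = 0.72083999·8198000/1223 = 4831.9266.
Var(Ŷ) = 4381² · 4831.9266 = 9.2739945 × 10^10.
SE(Ŷ) = √(9.2739945 × 10^10) = 304530.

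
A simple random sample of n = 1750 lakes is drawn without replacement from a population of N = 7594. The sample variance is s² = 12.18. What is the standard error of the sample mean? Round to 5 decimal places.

Under SRS without replacement, Var(ȳ) = (1 − f)·s²/n with f = n/N = 1750/7594 = 0.23044509.
Var(ȳ) = (1 − 0.23044509)·12.18/1750 = 0.76955491·0.00696 = 0.0053561022.
SE(ȳ) = √(0.0053561022) = 0.07319.

0.07319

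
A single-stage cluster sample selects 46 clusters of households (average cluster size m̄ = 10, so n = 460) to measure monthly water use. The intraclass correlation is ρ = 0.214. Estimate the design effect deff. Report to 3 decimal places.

deff = 1 + (10 − 1)·0.214 = 1 + 1.926 = 2.926.

2.926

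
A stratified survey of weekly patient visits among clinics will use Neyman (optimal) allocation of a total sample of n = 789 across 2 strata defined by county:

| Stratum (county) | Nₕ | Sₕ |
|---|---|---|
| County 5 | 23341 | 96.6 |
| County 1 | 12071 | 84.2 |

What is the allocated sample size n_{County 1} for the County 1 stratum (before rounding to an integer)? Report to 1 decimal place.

Neyman allocation: nₕ = n·NₕSₕ / Σⱼ NⱼSⱼ.
Σ NⱼSⱼ = 23341·96.6 + 12071·84.2 = 3.2711188 × 10^6.
n_{County 1} = 789·12071·84.2 / (3.2711188 × 10^6) = 245.2.

245.2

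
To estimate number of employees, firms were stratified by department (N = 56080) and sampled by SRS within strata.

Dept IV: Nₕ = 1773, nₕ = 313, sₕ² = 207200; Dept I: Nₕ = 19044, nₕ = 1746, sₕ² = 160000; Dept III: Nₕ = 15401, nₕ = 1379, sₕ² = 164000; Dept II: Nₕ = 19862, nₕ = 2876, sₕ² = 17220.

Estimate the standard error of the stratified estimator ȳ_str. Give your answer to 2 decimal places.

4.35

Var(ȳ_str) = Σₕ Wₕ²(1 − fₕ)sₕ²/nₕ with Wₕ = Nₕ/N, N = 56080.
Dept IV: Wₕ = 0.03161555; term = 0.03161555²·(1 − 0.17653694)·207200/313 = 0.54486761.
Dept I: Wₕ = 0.33958631; term = 0.33958631²·(1 − 0.09168242)·160000/1746 = 9.5987305.
Dept III: Wₕ = 0.27462553; term = 0.27462553²·(1 − 0.08953964)·164000/1379 = 8.1662459.
Dept II: Wₕ = 0.35417261; term = 0.35417261²·(1 − 0.14479911)·17220/2876 = 0.64230655.
Sum = 18.952151.
SE = √(18.952151) = 4.35.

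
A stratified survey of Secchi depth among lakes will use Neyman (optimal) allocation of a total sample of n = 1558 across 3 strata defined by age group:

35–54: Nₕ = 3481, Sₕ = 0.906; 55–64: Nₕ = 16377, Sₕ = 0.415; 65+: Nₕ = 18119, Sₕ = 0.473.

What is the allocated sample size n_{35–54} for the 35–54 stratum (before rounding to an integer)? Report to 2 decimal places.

265.31

Neyman allocation: nₕ = n·NₕSₕ / Σⱼ NⱼSⱼ.
Σ NⱼSⱼ = 3481·0.906 + 16377·0.415 + 18119·0.473 = 18520.528.
n_{35–54} = 1558·3481·0.906 / 18520.528 = 265.31.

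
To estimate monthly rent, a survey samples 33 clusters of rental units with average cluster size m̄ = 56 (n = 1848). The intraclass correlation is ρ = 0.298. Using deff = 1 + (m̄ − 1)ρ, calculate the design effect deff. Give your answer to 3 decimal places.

17.390

deff = 1 + (56 − 1)·0.298 = 1 + 16.39 = 17.39.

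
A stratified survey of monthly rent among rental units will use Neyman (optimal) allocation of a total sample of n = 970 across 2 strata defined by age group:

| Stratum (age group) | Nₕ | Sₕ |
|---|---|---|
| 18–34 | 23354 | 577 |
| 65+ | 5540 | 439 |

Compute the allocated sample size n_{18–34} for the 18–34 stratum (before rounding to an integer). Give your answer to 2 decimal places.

821.70

Neyman allocation: nₕ = n·NₕSₕ / Σⱼ NⱼSⱼ.
Σ NⱼSⱼ = 23354·577 + 5540·439 = 1.5907318 × 10^7.
n_{18–34} = 970·23354·577 / (1.5907318 × 10^7) = 821.70.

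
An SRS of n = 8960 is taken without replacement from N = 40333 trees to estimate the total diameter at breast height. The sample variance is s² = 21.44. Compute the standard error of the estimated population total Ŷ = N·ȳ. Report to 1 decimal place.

Var(Ŷ) = N²·Var(ȳ) = N²·(1 − n/N)·s²/n.
f = 8960/40333 = 0.22215060; Var(ȳ) = 0.77784940·21.44/8960 = 0.0018612825.
Var(Ŷ) = 40333² · 0.0018612825 = 3.027843 × 10^6.
SE(Ŷ) = √(3.027843 × 10^6) = 1740.1.

1740.1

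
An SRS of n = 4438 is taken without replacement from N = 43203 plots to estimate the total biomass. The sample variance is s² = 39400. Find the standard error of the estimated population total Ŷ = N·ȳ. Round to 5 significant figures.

Var(Ŷ) = N²·Var(ȳ) = N²·(1 − n/N)·s²/n.
f = 4438/43203 = 0.10272435; Var(ȳ) = 0.89727565·39400/4438 = 7.9658992.
Var(Ŷ) = 43203² · 7.9658992 = 1.4868345 × 10^10.
SE(Ŷ) = √(1.4868345 × 10^10) = 121940.

121940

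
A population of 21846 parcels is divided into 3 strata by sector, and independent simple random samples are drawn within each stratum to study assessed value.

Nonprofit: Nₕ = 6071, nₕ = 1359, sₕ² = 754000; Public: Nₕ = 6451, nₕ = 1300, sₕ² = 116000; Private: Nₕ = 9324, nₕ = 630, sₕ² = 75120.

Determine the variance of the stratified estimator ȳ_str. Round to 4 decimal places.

Var(ȳ_str) = Σₕ Wₕ²(1 − fₕ)sₕ²/nₕ with Wₕ = Nₕ/N, N = 21846.
Nonprofit: Wₕ = 0.27789984; term = 0.27789984²·(1 − 0.22385110)·754000/1359 = 33.256271.
Public: Wₕ = 0.29529433; term = 0.29529433²·(1 − 0.20151914)·116000/1300 = 6.2128286.
Private: Wₕ = 0.42680582; term = 0.42680582²·(1 − 0.06756757)·75120/630 = 20.253173.
Sum = 59.722273.

59.7223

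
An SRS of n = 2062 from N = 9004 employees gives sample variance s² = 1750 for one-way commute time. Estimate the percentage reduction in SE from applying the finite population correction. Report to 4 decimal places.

12.1939

f = n/N = 2062/9004 = 0.22900933.
SE_no-fpc = √(s²/n) = 0.92124405; SE_fpc = √((1−f)s²/n) = 0.80890823.
Ratio = √(1−f) = 0.87806074. Reduction = 100·(1 − 0.87806074) = 12.1939%.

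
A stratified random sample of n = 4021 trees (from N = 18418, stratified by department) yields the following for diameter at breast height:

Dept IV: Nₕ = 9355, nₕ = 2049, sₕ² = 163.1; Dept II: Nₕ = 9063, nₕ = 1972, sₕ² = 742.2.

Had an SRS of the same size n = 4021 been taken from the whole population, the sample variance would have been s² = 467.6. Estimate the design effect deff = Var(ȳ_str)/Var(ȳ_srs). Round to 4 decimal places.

0.9608

Var(ȳ_str) = Σ Wₕ²(1−fₕ)sₕ²/nₕ with Wₕ = Nₕ/18418:
  Dept IV: (9355/18418)²·(1−2049/9355)·163.1/2049 = 0.016038012
  Dept II: (9063/18418)²·(1−1972/9063)·742.2/1972 = 0.071303126
  → Var(ȳ_str) = 0.087341138.
Var(ȳ_srs) = (1 − 4021/18418)·467.6/4021 = 0.090901273.
deff = 0.087341138 / 0.090901273 = 0.9608.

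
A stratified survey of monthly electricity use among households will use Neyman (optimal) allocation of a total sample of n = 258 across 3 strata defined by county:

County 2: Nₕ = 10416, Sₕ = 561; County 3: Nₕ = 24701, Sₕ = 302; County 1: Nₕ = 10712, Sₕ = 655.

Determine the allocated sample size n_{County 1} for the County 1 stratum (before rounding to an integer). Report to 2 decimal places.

89.09

Neyman allocation: nₕ = n·NₕSₕ / Σⱼ NⱼSⱼ.
Σ NⱼSⱼ = 10416·561 + 24701·302 + 10712·655 = 2.0319438 × 10^7.
n_{County 1} = 258·10712·655 / (2.0319438 × 10^7) = 89.09.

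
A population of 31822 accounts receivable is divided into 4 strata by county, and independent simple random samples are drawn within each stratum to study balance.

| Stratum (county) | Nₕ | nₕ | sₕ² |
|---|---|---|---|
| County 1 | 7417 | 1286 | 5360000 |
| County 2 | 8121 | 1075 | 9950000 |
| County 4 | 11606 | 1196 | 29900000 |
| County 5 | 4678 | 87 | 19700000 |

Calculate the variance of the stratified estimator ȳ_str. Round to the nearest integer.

8495

Var(ȳ_str) = Σₕ Wₕ²(1 − fₕ)sₕ²/nₕ with Wₕ = Nₕ/N, N = 31822.
County 1: Wₕ = 0.23307774; term = 0.23307774²·(1 − 0.17338547)·5360000/1286 = 187.16665.
County 2: Wₕ = 0.25520080; term = 0.25520080²·(1 − 0.13237286)·9950000/1075 = 523.0122.
County 4: Wₕ = 0.36471623; term = 0.36471623²·(1 − 0.10305015)·29900000/1196 = 2982.7604.
County 5: Wₕ = 0.14700522; term = 0.14700522²·(1 − 0.01859769)·19700000/87 = 4802.4134.
Sum = 8495.3527.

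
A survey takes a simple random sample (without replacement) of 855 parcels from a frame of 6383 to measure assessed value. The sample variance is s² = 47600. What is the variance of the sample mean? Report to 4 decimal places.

Under SRS without replacement, Var(ȳ) = (1 − f)·s²/n with f = n/N = 855/6383 = 0.13394955.
Var(ȳ) = (1 − 0.13394955)·47600/855 = 0.86605045·55.672515 = 48.215206.

48.2152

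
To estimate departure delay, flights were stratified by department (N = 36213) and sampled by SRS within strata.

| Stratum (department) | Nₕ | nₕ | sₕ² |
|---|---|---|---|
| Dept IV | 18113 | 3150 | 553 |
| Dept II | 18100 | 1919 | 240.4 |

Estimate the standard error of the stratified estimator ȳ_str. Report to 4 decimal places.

Var(ȳ_str) = Σₕ Wₕ²(1 − fₕ)sₕ²/nₕ with Wₕ = Nₕ/N, N = 36213.
Dept IV: Wₕ = 0.50017949; term = 0.50017949²·(1 − 0.17390824)·553/3150 = 0.036282285.
Dept II: Wₕ = 0.49982051; term = 0.49982051²·(1 − 0.10602210)·240.4/1919 = 0.027977855.
Sum = 0.06426014.
SE = √(0.06426014) = 0.2535.

0.2535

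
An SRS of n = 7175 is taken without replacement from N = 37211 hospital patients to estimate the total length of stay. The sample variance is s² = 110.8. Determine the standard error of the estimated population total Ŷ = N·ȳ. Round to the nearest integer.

Var(Ŷ) = N²·Var(ȳ) = N²·(1 − n/N)·s²/n.
f = 7175/37211 = 0.19281933; Var(ȳ) = 0.80718067·110.8/7175 = 0.012464895.
Var(Ŷ) = 37211² · 0.012464895 = 1.7259623 × 10^7.
SE(Ŷ) = √(1.7259623 × 10^7) = 4154.

4154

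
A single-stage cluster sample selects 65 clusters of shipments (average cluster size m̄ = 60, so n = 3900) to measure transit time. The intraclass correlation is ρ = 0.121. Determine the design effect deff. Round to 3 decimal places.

8.139

deff = 1 + (60 − 1)·0.121 = 1 + 7.139 = 8.139.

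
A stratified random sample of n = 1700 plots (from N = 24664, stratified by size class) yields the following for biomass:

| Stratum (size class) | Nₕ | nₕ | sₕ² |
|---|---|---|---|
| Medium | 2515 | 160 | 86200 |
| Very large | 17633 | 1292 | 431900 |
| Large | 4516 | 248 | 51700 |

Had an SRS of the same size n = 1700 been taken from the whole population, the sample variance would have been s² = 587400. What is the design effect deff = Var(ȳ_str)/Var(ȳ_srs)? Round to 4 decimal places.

0.5290

Var(ȳ_str) = Σ Wₕ²(1−fₕ)sₕ²/nₕ with Wₕ = Nₕ/24664:
  Medium: (2515/24664)²·(1−160/2515)·86200/160 = 5.2455274
  Very large: (17633/24664)²·(1−1292/17633)·431900/1292 = 158.34287
  Large: (4516/24664)²·(1−248/4516)·51700/248 = 6.605264
  → Var(ȳ_str) = 170.19366.
Var(ȳ_srs) = (1 − 1700/24664)·587400/1700 = 321.71332.
deff = 170.19366 / 321.71332 = 0.5290.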